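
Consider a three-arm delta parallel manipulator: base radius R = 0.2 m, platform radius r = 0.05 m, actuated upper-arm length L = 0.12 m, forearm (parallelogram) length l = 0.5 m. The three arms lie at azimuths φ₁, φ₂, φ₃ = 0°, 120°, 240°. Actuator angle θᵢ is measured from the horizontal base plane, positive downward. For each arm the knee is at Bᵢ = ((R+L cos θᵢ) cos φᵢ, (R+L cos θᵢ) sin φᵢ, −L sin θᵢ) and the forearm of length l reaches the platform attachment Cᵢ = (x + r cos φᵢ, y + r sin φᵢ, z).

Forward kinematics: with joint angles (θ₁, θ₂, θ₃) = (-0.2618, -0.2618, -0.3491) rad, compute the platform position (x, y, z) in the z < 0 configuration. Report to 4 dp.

φ1=0.0°: virtual centre (0.2659, 0.0000, 0.0311), radius l
O2 = (0.2659·cos120.0°, 0.2659·sin120.0°, 0.0311) = (-0.1330, 0.2303, 0.0311)
φ3=240.0°: virtual centre (-0.1314, -0.2276, 0.0410), radius l
eliminate P² terms by subtracting sphere 1 from 2 and 3
linear system: -0.7977x+0.4606y = 0.0000−0.0000z; -0.7946x+-0.4551y = -0.0009−0.0200z
det = 0.7290;  x = 0.0006+0.0126z,  y = 0.0010+0.0219z
sphere 1 gives Az²+Bz+C=0 with A=1.0006, B=-0.0688, C=-0.1786;  B²−4AC=0.7198;  roots -0.3896, 0.4583;  negative root z = -0.3896
x = -0.0043, y = -0.0075

(-0.0043, -0.0075, -0.3896)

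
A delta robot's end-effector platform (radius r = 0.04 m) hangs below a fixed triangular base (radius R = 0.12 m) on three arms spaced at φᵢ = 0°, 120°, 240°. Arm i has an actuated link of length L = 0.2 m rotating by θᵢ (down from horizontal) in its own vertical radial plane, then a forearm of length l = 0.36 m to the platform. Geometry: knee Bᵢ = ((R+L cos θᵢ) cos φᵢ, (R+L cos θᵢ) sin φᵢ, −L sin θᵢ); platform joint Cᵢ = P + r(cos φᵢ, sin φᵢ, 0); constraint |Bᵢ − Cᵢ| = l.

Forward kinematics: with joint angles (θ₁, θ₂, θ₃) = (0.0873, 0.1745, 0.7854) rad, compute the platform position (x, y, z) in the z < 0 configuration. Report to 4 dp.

arm 1 at φ=0.0°: e+L cos θ1 = 0.2792;  O1 = (0.2792, 0.0000, -0.0174)
O2 = (0.2770·cos120.0°, 0.2770·sin120.0°, -0.0347) = (-0.1385, 0.2399, -0.0347)
φ3=240.0°: virtual centre (-0.1107, -0.1918, -0.1414), radius l
subtract pairs → two planes through P
linear system: -0.8354x+0.4797y = -0.0004−-0.0346z; -0.7799x+-0.3835y = -0.0093−-0.2480z
Cramer: x(z) = 0.0066-0.1904z;  y(z) = 0.0107-0.2595z
sphere 1 gives Az²+Bz+C=0 with A=1.1036, B=0.1331, C=-0.0548;  B²−4AC=0.2598;  roots -0.2913, 0.1706;  negative root z = -0.2913
x = 0.0620, y = 0.0863

(0.0620, 0.0863, -0.2913)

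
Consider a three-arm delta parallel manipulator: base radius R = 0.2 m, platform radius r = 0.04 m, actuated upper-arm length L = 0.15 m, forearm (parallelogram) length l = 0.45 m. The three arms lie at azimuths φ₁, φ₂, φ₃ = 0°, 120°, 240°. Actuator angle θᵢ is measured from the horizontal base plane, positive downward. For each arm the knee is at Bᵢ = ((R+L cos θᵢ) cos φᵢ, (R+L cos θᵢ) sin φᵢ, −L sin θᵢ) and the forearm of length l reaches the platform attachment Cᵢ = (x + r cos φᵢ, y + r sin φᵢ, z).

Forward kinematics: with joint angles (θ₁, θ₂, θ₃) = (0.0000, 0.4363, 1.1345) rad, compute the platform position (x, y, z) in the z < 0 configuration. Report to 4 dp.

S1 = (0.3100·cos0.0°, 0.3100·sin0.0°, 0.0000) = (0.3100, 0.0000, 0.0000)
φ2=120.0°: virtual centre (-0.1480, 0.2563, -0.0634), radius l
S3 = (0.2234·cos240.0°, 0.2234·sin240.0°, -0.1359) = (-0.1117, -0.1935, -0.1359)
subtract pairs → two planes through P
linear system: -0.9159x+0.5126y = -0.0045−-0.1268z; -0.8434x+-0.3869y = -0.0277−-0.2719z
Cramer: x(z) = 0.0203-0.2395z;  y(z) = 0.0274-0.1807z
into |P−S₁|² = l²: 1.0900z² + 0.1289z + -0.1178 = 0;  Δ = 0.5302;  z = -0.3931 or 0.2749 → z<0 root = -0.3931
x = 0.1144, y = 0.0985

(0.1144, 0.0985, -0.3931)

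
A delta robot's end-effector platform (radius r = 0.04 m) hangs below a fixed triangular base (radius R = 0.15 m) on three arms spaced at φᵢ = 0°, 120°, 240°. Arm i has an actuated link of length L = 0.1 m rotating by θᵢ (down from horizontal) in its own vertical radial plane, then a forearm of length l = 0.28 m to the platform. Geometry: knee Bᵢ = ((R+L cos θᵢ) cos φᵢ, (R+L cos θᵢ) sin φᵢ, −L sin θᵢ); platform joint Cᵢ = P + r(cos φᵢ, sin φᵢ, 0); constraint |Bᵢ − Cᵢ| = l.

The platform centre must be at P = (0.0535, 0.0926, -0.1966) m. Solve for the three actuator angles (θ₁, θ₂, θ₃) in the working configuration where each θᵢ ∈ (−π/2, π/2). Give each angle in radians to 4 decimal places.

φ1=0.0° → target in arm frame (0.0535, 0.0926)
  e−x'=0.0565;  (l²−L²−(e−x')²−y'²−z²)/2L = 0.0899
  γ=atan2(-0.1966,0.0565)=-1.2910;  ψ=arccos(0.4395)=1.1157;  θ1=γ+ψ≈-0.1752
arm 2 (φ=120.0°): x'=0.0534, y'=-0.0926
  e−x'=0.0566;  (l²−L²−(e−x')²−y'²−z²)/2L = 0.0898
  θ2 = atan2(B,A) + arccos(C/0.2046) = -0.1746
rotate P by −φ3: (-0.1069, 0.0000, -0.1966)
  A=0.2169, B=-0.1966, C=(l²−L²−A²−y'²−z²)/(2L)=-0.0866
  γ=atan2(-0.1966,0.2169)=-0.7362;  ψ=arccos(-0.2957)=1.8710;  θ3=γ+ψ≈1.1348

θ₁ = -0.1752, θ₂ = -0.1746, θ₃ = 1.1348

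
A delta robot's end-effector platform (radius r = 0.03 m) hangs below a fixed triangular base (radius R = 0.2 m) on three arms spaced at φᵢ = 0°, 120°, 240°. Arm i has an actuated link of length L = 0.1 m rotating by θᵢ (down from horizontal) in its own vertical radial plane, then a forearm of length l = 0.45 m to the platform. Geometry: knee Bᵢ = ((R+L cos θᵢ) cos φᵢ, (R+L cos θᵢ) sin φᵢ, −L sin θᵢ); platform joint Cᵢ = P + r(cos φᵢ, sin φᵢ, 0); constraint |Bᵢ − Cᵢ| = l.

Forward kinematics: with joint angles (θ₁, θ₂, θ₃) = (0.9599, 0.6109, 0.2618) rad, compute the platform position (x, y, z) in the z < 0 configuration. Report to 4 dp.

(-0.0625, -0.0343, -0.4244)

arm 1 at φ=0.0°: e+L cos θ1 = 0.2274;  S1 = (0.2274, 0.0000, -0.0819)
S2 = (0.2519·cos120.0°, 0.2519·sin120.0°, -0.0574) = (-0.1260, 0.2182, -0.0574)
arm 3 at φ=240.0°: e+L cos θ3 = 0.2666;  S3 = (-0.1333, -0.2309, -0.0259)
|S₂|²−|S₁|² = 0.0083;  |S₃|²−|S₁|² = 0.0133
[-0.7066 0.4363 0.0491]·P = 0.0083;  [-0.7213 -0.4618 0.1121]·P = 0.0133
Cramer: x(z) = -0.0151+0.1117z;  y(z) = -0.0053+0.0683z
quadratic in z: (1.0171)z²+(0.1090)z+(-0.1370)=0, √Δ=0.7544 → z ∈ {-0.4244, 0.3173}; z = -0.4244 (taking z<0)
x = -0.0625, y = -0.0343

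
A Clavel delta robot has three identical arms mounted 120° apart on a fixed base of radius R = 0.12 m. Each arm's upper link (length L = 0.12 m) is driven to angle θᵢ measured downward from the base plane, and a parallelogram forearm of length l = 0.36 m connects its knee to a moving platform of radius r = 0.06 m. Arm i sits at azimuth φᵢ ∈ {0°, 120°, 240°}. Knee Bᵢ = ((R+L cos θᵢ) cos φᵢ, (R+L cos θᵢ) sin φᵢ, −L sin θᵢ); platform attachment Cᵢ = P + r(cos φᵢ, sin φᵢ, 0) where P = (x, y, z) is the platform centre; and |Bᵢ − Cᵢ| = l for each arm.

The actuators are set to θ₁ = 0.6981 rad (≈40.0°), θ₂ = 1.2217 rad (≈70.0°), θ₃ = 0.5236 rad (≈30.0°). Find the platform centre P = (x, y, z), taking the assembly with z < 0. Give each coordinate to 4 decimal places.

arm 1 at φ=0.0°: e+L cos θ1 = 0.1519;  centre 1 = (0.1519, 0.0000, -0.0771)
arm 2 at φ=120.0°: e+L cos θ2 = 0.1010;  centre 2 = (-0.0505, 0.0875, -0.1128)
centre 3 = (0.1639·cos240.0°, 0.1639·sin240.0°, -0.0600) = (-0.0820, -0.1420, -0.0600)
subtract pairs → two planes through P
[-0.4049 0.1750 -0.0713]·P = -0.0061;  [-0.4678 -0.2839 0.0343]·P = 0.0014
det = 0.1968;  x = 0.0075+-0.0723z,  y = -0.0175+0.2398z
quadratic in z: (1.0628)z²+(0.1668)z+(-0.1025)=0, √Δ=0.6808 → z ∈ {-0.3988, 0.2418}; z = -0.3988 (taking z<0)
x = 0.0364, y = -0.1131

(0.0364, -0.1131, -0.3988)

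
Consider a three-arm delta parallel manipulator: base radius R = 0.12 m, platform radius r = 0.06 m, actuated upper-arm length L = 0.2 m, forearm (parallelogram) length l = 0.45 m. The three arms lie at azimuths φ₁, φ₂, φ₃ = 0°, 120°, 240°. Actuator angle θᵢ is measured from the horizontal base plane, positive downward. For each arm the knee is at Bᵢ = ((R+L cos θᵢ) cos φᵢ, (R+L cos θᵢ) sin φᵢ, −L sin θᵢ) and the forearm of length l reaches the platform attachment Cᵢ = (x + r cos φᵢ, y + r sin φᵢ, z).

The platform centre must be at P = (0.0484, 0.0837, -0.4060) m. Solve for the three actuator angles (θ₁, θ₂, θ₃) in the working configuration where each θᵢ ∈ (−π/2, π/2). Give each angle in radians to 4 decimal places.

φ1=0.0° → target in arm frame (0.0484, 0.0837)
  A cos θ + B sin θ = C:  0.0116·cos θ + -0.4060·sin θ = -0.0237
  θ1 = atan2(B,A) + arccos(C/0.4062) = 0.0869
rotate P by −φ2: (0.0483, -0.0838, -0.4060)
  A=0.0117, B=-0.4060, C=(l²−L²−A²−y'²−z²)/(2L)=-0.0237
  √(A²+B²)=0.4062;  θ2 = -1.5420+1.6292 ≈ 0.0873
arm 3 (φ=240.0°): x'=-0.0967, y'=0.0001
  e−x'=0.1567;  (l²−L²−(e−x')²−y'²−z²)/2L = -0.0672
  √(A²+B²)=0.4352;  θ3 = -1.2025+1.7259 ≈ 0.5234

θ₁ = 0.0869, θ₂ = 0.0873, θ₃ = 0.5234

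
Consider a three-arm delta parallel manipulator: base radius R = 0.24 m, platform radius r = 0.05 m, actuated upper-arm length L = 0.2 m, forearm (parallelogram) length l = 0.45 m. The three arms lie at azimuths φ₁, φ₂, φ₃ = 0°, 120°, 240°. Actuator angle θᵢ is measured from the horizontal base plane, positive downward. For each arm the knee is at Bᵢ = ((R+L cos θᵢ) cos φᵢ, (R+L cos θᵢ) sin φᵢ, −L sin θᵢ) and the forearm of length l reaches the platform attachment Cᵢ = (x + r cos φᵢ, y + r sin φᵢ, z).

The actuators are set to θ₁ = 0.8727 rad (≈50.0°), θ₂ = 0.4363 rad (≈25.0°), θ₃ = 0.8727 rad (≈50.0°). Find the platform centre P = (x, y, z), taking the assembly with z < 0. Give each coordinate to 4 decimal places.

(-0.0368, 0.0637, -0.4219)

φ1=0.0°: virtual centre (0.3186, 0.0000, -0.1532), radius l
arm 2 at φ=120.0°: e+L cos θ2 = 0.3713;  S2 = (-0.1856, 0.3215, -0.0845)
arm 3 at φ=240.0°: e+L cos θ3 = 0.3186;  S3 = (-0.1593, -0.2759, -0.1532)
subtract pairs → two planes through P
plane₁₂: -1.0084x+0.6430y+0.1374z = 0.0200
det = 1.1709;  x = -0.0094+0.0647z,  y = 0.0163+-0.1121z
sphere 1 gives Az²+Bz+C=0 with A=1.0168, B=0.2603, C=-0.0712;  B²−4AC=0.3572;  roots -0.4219, 0.1659;  negative root z = -0.4219
x = -0.0368, y = 0.0637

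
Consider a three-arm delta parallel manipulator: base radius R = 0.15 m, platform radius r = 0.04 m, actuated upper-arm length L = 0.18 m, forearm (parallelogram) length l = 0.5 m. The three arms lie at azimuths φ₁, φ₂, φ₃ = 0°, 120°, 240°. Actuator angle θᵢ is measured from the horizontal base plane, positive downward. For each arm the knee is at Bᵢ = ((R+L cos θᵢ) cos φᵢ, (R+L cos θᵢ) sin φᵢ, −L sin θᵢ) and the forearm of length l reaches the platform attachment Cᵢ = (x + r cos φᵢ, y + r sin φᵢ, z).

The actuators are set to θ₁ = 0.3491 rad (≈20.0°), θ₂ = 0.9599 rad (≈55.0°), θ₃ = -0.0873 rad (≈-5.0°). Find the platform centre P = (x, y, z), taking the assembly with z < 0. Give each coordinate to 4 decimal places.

centre 1 = (0.2791·cos0.0°, 0.2791·sin0.0°, -0.0616) = (0.2791, 0.0000, -0.0616)
φ2=120.0°: virtual centre (-0.1066, 0.1847, -0.1474), radius l
φ3=240.0°: virtual centre (-0.1447, -0.2506, 0.0157), radius l
subtract pairs → two planes through P
linear system: -0.7715x+0.3694y = -0.0145−-0.1717z; -0.8476x+-0.5011y = 0.0022−0.1545z
Cramer: x(z) = 0.0092-0.0414z;  y(z) = -0.0200+0.3785z
quadratic in z: (1.1449)z²+(0.1303)z+(-0.1729)=0, √Δ=0.8995 → z ∈ {-0.4497, 0.3359}; z = -0.4497 (taking z<0)
x = 0.0278, y = -0.1902

(0.0278, -0.1902, -0.4497)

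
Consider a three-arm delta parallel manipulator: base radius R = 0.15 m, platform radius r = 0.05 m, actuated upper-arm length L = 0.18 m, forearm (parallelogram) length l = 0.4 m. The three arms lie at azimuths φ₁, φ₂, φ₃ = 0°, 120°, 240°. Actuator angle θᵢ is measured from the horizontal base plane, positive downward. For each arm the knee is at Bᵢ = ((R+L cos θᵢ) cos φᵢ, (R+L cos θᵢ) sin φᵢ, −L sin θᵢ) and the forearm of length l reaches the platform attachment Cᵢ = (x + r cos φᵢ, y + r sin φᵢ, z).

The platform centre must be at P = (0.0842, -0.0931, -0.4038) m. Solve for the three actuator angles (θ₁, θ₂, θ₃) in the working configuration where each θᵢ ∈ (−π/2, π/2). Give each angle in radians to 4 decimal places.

arm 1 (φ=0.0°): x'=0.0842, y'=-0.0931
  A cos θ + B sin θ = C:  0.0158·cos θ + -0.4038·sin θ = -0.1233
  γ=atan2(-0.4038,0.0158)=-1.5317;  ψ=arccos(-0.3050)=1.8807;  θ1=γ+ψ≈0.3491
φ2=120.0° → target in arm frame (-0.1227, -0.0264)
  e−x'=0.2227;  (l²−L²−(e−x')²−y'²−z²)/2L = -0.2382
  θ2 = atan2(B,A) + arccos(C/0.4612) = 1.0469
rotate P by −φ3: (0.0385, 0.1195, -0.4038)
  e−x'=0.0615;  (l²−L²−(e−x')²−y'²−z²)/2L = -0.1486
  √(A²+B²)=0.4085;  θ3 = -1.4197+1.9432 ≈ 0.5235

θ₁ = 0.3491, θ₂ = 1.0469, θ₃ = 0.5235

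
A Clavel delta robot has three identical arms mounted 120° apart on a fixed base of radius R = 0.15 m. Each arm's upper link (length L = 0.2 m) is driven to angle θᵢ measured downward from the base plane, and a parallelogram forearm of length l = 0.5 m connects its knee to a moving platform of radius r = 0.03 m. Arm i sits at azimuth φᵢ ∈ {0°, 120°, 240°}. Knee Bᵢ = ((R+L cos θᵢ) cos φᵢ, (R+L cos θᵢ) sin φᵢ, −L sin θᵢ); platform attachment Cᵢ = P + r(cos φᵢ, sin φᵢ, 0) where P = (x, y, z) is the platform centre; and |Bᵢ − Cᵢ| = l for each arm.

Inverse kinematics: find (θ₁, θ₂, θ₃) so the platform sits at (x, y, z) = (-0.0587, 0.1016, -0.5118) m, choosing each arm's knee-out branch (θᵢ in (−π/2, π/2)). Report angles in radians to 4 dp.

θ₁ = 0.7853, θ₂ = 0.2617, θ₃ = 0.7851

φ1=0.0° → target in arm frame (-0.0587, 0.1016)
  A=0.1787, B=-0.5118, C=(l²−L²−A²−y'²−z²)/(2L)=-0.2355
  θ1 = atan2(B,A) + arccos(C/0.5421) = 0.7853
φ2=120.0° → target in arm frame (0.1173, 0.0000)
  e−x'=0.0027;  (l²−L²−(e−x')²−y'²−z²)/2L = -0.1299
  γ=atan2(-0.5118,0.0027)=-1.5656;  ψ=arccos(-0.2537)=1.8273;  θ2=γ+ψ≈0.2617
φ3=240.0° → target in arm frame (-0.0586, -0.1016)
  e−x'=0.1786;  (l²−L²−(e−x')²−y'²−z²)/2L = -0.2355
  √(A²+B²)=0.5421;  θ3 = -1.2350+2.0201 ≈ 0.7851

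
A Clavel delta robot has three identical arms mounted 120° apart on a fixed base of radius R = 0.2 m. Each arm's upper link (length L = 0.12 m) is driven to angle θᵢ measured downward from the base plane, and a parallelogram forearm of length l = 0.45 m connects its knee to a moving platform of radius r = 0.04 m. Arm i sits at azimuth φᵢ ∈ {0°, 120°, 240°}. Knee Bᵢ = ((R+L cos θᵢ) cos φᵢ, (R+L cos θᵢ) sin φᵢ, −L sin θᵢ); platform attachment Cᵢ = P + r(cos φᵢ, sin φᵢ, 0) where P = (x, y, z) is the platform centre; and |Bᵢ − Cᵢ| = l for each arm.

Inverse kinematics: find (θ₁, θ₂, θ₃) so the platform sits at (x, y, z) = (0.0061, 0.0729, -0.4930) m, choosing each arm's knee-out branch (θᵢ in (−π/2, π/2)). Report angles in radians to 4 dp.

θ₁ = 1.0466, θ₂ = 0.7851, θ₃ = 1.3960

φ1=0.0° → target in arm frame (0.0061, 0.0729)
  A=0.1539, B=-0.4930, C=(l²−L²−A²−y'²−z²)/(2L)=-0.3498
  θ1 = atan2(B,A) + arccos(C/0.5165) = 1.0466
rotate P by −φ2: (0.0601, -0.0417, -0.4930)
  e−x'=0.0999;  (l²−L²−(e−x')²−y'²−z²)/2L = -0.2778
  γ=atan2(-0.4930,0.0999)=-1.3708;  ψ=arccos(-0.5523)=2.1559;  θ2=γ+ψ≈0.7851
φ3=240.0° → target in arm frame (-0.0662, -0.0312)
  A=0.2262, B=-0.4930, C=(l²−L²−A²−y'²−z²)/(2L)=-0.4462
  √(A²+B²)=0.5424;  θ3 = -1.1407+2.5367 ≈ 1.3960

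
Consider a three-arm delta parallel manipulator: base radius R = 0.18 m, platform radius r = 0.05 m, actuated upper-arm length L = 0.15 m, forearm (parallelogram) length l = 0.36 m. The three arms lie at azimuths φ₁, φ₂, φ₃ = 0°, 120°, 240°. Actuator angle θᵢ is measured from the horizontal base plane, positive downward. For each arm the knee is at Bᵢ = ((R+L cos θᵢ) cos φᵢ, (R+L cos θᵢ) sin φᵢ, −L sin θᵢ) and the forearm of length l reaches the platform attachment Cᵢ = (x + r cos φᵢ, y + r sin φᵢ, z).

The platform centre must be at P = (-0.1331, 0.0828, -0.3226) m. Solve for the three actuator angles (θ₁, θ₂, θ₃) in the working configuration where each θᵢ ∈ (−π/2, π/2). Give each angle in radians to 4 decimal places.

arm 1 (φ=0.0°): x'=-0.1331, y'=0.0828
  A=0.2631, B=-0.3226, C=(l²−L²−A²−y'²−z²)/(2L)=-0.2435
  γ=atan2(-0.3226,0.2631)=-0.8866;  ψ=arccos(-0.5849)=2.1956;  θ1=γ+ψ≈1.3089
φ2=120.0° → target in arm frame (0.1383, 0.0739)
  e−x'=-0.0083;  (l²−L²−(e−x')²−y'²−z²)/2L = -0.0083
  γ=atan2(-0.3226,-0.0083)=-1.5964;  ψ=arccos(-0.0258)=1.5966;  θ2=γ+ψ≈0.0002
arm 3 (φ=240.0°): x'=-0.0052, y'=-0.1567
  A cos θ + B sin θ = C:  0.1352·cos θ + -0.3226·sin θ = -0.1326
  γ=atan2(-0.3226,0.1352)=-1.1741;  ψ=arccos(-0.3791)=1.9597;  θ3=γ+ψ≈0.7856

θ₁ = 1.3089, θ₂ = 0.0002, θ₃ = 0.7856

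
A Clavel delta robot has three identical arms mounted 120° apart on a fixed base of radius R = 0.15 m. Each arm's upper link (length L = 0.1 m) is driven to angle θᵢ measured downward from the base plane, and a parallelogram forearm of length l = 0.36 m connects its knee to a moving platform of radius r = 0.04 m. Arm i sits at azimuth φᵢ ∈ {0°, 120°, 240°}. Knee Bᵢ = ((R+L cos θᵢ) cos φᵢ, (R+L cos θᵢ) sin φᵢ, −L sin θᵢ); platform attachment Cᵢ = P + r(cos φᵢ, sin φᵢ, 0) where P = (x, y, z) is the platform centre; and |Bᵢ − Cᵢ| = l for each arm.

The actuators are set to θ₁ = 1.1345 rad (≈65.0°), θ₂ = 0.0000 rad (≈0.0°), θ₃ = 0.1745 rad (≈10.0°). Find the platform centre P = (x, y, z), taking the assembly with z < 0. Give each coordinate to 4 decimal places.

φ1=0.0°: virtual centre (0.1523, 0.0000, -0.0906), radius l
arm 2 at φ=120.0°: ρ2 = 0.2100;  centre 2 = (-0.1050, 0.1819, 0.0000)
φ3=240.0°: virtual centre (-0.1042, -0.1806, -0.0174), radius l
|centre ₂|²−|centre ₁|² = 0.0127;  |centre ₃|²−|centre ₁|² = 0.0124
[-0.5145 0.3637 0.1813]·P = 0.0127;  [-0.5130 -0.3611 0.1465]·P = 0.0124
Cramer: x(z) = -0.0244+0.3189z;  y(z) = 0.0004-0.0472z
into |P−centre ₁|² = l²: 1.1039z² + 0.0686z + -0.0902 = 0;  Δ = 0.4029;  z = -0.3185 or 0.2564 → z<0 root = -0.3185
x = -0.1260, y = 0.0155

(-0.1260, 0.0155, -0.3185)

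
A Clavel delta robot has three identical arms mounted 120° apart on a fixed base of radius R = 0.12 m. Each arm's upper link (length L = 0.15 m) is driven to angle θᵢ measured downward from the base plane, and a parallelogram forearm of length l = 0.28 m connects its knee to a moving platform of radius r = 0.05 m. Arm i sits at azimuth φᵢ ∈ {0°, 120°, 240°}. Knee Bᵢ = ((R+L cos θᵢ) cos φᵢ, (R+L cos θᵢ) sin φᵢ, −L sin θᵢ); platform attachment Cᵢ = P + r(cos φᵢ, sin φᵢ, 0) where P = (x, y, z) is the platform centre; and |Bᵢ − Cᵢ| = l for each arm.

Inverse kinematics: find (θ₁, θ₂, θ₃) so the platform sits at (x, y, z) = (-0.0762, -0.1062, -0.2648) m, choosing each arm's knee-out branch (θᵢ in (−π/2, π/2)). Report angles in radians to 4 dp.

rotate P by −φ1: (-0.0762, -0.1062, -0.2648)
  e−x'=0.1462;  (l²−L²−(e−x')²−y'²−z²)/2L = -0.1562
  θ1 = atan2(B,A) + arccos(C/0.3025) = 1.0473
φ2=120.0° → target in arm frame (-0.0539, 0.1191)
  e−x'=0.1239;  (l²−L²−(e−x')²−y'²−z²)/2L = -0.1458
  γ=atan2(-0.2648,0.1239)=-1.1332;  ψ=arccos(-0.4988)=2.0930;  θ2=γ+ψ≈0.9598
φ3=240.0° → target in arm frame (0.1301, -0.0129)
  A=-0.0601, B=-0.2648, C=(l²−L²−A²−y'²−z²)/(2L)=-0.0600
  γ=atan2(-0.2648,-0.0601)=-1.7939;  ψ=arccos(-0.2209)=1.7935;  θ3=γ+ψ≈-0.0003

θ₁ = 1.0473, θ₂ = 0.9598, θ₃ = -0.0003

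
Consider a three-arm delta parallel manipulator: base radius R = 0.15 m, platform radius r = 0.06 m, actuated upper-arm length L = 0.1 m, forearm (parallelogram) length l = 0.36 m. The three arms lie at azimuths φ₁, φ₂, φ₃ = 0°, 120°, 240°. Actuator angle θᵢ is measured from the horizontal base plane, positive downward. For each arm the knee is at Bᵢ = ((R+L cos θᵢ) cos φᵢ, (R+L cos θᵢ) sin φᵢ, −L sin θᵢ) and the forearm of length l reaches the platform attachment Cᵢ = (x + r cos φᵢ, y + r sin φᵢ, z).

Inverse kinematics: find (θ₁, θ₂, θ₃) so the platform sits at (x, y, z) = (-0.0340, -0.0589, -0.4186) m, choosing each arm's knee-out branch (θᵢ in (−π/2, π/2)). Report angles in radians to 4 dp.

θ₁ = 1.3095, θ₂ = 1.3095, θ₃ = 0.7857

arm 1 (φ=0.0°): x'=-0.0340, y'=-0.0589
  e−x'=0.1240;  (l²−L²−(e−x')²−y'²−z²)/2L = -0.3724
  √(A²+B²)=0.4366;  θ1 = -1.2828+2.5923 ≈ 1.3095
rotate P by −φ2: (-0.0340, 0.0589, -0.4186)
  A cos θ + B sin θ = C:  0.1240·cos θ + -0.4186·sin θ = -0.3724
  γ=atan2(-0.4186,0.1240)=-1.2828;  ψ=arccos(-0.8529)=2.5923;  θ2=γ+ψ≈1.3095
rotate P by −φ3: (0.0680, 0.0000, -0.4186)
  e−x'=0.0220;  (l²−L²−(e−x')²−y'²−z²)/2L = -0.2805
  γ=atan2(-0.4186,0.0220)=-1.5183;  ψ=arccos(-0.6693)=2.3040;  θ3=γ+ψ≈0.7857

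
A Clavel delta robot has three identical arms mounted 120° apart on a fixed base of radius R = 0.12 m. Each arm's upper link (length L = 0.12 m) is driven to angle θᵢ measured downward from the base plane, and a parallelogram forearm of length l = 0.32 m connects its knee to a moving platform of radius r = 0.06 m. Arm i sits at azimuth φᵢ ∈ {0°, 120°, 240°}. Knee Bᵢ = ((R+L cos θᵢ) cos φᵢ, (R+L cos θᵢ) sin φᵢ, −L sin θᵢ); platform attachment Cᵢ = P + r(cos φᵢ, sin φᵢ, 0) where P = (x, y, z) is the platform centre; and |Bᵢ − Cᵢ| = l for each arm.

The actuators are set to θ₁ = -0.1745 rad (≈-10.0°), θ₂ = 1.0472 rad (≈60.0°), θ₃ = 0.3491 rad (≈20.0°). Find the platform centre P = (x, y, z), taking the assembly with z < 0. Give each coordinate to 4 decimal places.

S1 = (0.1782·cos0.0°, 0.1782·sin0.0°, 0.0208) = (0.1782, 0.0000, 0.0208)
arm 2 at φ=120.0°: e+L cos θ2 = 0.1200;  S2 = (-0.0600, 0.1039, -0.1039)
S3 = (0.1728·cos240.0°, 0.1728·sin240.0°, -0.0410) = (-0.0864, -0.1496, -0.0410)
subtract pairs → two planes through P
linear system: -0.4764x+0.2078y = -0.0070−-0.2495z; -0.5291x+-0.2992y = -0.0006−-0.1238z
det = 0.2525;  x = 0.0088+-0.3975z,  y = -0.0134+0.2894z
sphere 1 gives Az²+Bz+C=0 with A=1.2418, B=0.0852, C=-0.0731;  B²−4AC=0.3704;  roots -0.2794, 0.2107;  negative root z = -0.2794
x = 0.1199, y = -0.0942

(0.1199, -0.0942, -0.2794)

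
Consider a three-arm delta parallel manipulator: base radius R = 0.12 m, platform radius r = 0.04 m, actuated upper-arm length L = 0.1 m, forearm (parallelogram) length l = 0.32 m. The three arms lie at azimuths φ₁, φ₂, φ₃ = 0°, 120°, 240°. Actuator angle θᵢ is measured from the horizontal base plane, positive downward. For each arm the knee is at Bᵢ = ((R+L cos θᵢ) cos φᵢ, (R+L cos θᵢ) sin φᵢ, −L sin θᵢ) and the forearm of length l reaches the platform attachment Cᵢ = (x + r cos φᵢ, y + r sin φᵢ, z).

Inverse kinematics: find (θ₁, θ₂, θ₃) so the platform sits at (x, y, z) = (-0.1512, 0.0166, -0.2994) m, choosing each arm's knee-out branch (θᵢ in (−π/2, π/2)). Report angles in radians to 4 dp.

θ₁ = 1.3968, θ₂ = 0.1748, θ₃ = 0.3496

rotate P by −φ1: (-0.1512, 0.0166, -0.2994)
  A=0.2312, B=-0.2994, C=(l²−L²−A²−y'²−z²)/(2L)=-0.2548
  θ1 = atan2(B,A) + arccos(C/0.3783) = 1.3968
rotate P by −φ2: (0.0900, 0.1226, -0.2994)
  A=-0.0100, B=-0.2994, C=(l²−L²−A²−y'²−z²)/(2L)=-0.0619
  √(A²+B²)=0.2996;  θ2 = -1.6041+1.7789 ≈ 0.1748
φ3=240.0° → target in arm frame (0.0612, -0.1392)
  A=0.0188, B=-0.2994, C=(l²−L²−A²−y'²−z²)/(2L)=-0.0849
  θ3 = atan2(B,A) + arccos(C/0.3000) = 0.3496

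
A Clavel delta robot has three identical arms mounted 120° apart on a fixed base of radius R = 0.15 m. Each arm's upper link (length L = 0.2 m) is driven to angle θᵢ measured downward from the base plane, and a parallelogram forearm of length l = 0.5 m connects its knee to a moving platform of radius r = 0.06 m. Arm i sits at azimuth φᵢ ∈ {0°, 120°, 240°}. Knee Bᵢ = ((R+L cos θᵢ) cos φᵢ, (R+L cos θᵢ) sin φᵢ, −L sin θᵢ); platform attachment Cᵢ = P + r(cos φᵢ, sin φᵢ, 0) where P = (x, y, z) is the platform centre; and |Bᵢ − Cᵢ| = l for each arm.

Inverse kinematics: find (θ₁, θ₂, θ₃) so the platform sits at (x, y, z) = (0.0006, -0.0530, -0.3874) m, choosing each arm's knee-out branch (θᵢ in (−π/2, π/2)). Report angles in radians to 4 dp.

θ₁ = -0.0872, θ₂ = 0.0877, θ₃ = -0.2615

arm 1 (φ=0.0°): x'=0.0006, y'=-0.0530
  A=0.0894, B=-0.3874, C=(l²−L²−A²−y'²−z²)/(2L)=0.1228
  √(A²+B²)=0.3976;  θ1 = -1.3440+1.2568 ≈ -0.0872
arm 2 (φ=120.0°): x'=-0.0462, y'=0.0260
  A cos θ + B sin θ = C:  0.1362·cos θ + -0.3874·sin θ = 0.1017
  θ2 = atan2(B,A) + arccos(C/0.4106) = 0.0877
φ3=240.0° → target in arm frame (0.0456, 0.0270)
  e−x'=0.0444;  (l²−L²−(e−x')²−y'²−z²)/2L = 0.1430
  γ=atan2(-0.3874,0.0444)=-1.4567;  ψ=arccos(0.3669)=1.1952;  θ3=γ+ψ≈-0.2615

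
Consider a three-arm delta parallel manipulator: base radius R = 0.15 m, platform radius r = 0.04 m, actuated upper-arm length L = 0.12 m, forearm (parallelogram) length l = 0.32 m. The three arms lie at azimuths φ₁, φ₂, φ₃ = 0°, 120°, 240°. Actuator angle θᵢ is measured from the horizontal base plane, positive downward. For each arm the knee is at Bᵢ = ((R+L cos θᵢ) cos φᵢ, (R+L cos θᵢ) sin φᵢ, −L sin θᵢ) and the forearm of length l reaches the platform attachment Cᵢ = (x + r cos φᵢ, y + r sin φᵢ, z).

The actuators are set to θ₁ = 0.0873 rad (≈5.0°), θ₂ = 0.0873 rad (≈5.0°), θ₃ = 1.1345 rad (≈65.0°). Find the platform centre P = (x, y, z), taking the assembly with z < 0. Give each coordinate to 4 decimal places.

φ1=0.0°: virtual centre (0.2295, 0.0000, -0.0105), radius l
O2 = (0.2295·cos120.0°, 0.2295·sin120.0°, -0.0105) = (-0.1148, 0.1988, -0.0105)
O3 = (0.1607·cos240.0°, 0.1607·sin240.0°, -0.1088) = (-0.0804, -0.1392, -0.1088)
eliminate P² terms by subtracting sphere 1 from 2 and 3
[-0.6886 0.3976 0.0000]·P = 0.0000;  [-0.6198 -0.2784 -0.1966]·P = -0.0151
Cramer: x(z) = 0.0137-0.1784z;  y(z) = 0.0238-0.3090z
sphere 1 gives Az²+Bz+C=0 with A=1.1273, B=0.0832, C=-0.0552;  B²−4AC=0.2556;  roots -0.2612, 0.1873;  negative root z = -0.2612
x = 0.0603, y = 0.1045

(0.0603, 0.1045, -0.2612)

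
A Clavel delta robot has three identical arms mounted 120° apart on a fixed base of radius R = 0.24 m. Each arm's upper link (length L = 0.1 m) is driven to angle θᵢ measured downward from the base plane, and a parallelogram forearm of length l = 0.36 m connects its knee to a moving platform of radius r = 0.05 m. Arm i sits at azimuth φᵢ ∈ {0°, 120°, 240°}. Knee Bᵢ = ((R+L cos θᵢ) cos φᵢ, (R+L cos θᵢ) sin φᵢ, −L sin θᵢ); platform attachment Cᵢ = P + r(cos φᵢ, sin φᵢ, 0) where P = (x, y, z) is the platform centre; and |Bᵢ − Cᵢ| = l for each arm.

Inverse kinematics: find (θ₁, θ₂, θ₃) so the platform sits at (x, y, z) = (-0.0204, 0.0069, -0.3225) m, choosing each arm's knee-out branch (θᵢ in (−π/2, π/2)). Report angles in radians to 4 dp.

θ₁ = 0.9603, θ₂ = 0.6981, θ₃ = 0.7858

arm 1 (φ=0.0°): x'=-0.0204, y'=0.0069
  e−x'=0.2104;  (l²−L²−(e−x')²−y'²−z²)/2L = -0.1436
  θ1 = atan2(B,A) + arccos(C/0.3851) = 0.9603
rotate P by −φ2: (0.0162, 0.0142, -0.3225)
  e−x'=0.1738;  (l²−L²−(e−x')²−y'²−z²)/2L = -0.0741
  √(A²+B²)=0.3664;  θ2 = -1.0764+1.7745 ≈ 0.6981
arm 3 (φ=240.0°): x'=0.0042, y'=-0.0211
  e−x'=0.1858;  (l²−L²−(e−x')²−y'²−z²)/2L = -0.0968
  γ=atan2(-0.3225,0.1858)=-1.0482;  ψ=arccos(-0.2602)=1.8340;  θ3=γ+ψ≈0.7858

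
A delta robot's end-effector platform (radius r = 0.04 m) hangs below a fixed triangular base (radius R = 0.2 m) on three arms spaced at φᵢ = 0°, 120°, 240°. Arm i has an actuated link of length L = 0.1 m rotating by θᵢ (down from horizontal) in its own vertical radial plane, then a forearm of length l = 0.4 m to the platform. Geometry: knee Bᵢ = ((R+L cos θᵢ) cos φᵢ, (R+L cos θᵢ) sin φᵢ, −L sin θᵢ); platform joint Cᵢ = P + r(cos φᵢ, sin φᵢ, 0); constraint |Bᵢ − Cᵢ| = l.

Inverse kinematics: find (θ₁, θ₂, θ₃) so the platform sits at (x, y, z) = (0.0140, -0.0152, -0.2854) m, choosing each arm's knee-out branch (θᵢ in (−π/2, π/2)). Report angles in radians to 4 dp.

θ₁ = -0.3499, θ₂ = -0.0006, θ₃ = -0.2618

φ1=0.0° → target in arm frame (0.0140, -0.0152)
  A cos θ + B sin θ = C:  0.1460·cos θ + -0.2854·sin θ = 0.2350
  √(A²+B²)=0.3206;  θ1 = -1.0979+0.7480 ≈ -0.3499
φ2=120.0° → target in arm frame (-0.0202, -0.0045)
  A=0.1802, B=-0.2854, C=(l²−L²−A²−y'²−z²)/(2L)=0.1803
  θ2 = atan2(B,A) + arccos(C/0.3375) = -0.0006
φ3=240.0° → target in arm frame (0.0062, 0.0197)
  e−x'=0.1538;  (l²−L²−(e−x')²−y'²−z²)/2L = 0.2225
  θ3 = atan2(B,A) + arccos(C/0.3242) = -0.2618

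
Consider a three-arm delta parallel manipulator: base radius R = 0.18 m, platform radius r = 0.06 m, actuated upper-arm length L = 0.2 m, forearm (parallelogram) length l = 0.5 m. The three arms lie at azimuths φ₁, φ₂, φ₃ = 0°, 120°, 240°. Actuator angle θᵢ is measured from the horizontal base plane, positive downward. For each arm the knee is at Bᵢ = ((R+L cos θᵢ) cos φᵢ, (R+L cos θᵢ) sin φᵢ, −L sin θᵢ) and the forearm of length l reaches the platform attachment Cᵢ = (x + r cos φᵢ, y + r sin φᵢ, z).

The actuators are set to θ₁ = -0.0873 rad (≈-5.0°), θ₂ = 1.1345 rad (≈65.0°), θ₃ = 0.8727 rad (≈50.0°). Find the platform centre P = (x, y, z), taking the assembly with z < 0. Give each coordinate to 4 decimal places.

φ1=0.0°: virtual centre (0.3192, 0.0000, 0.0174), radius l
arm 2 at φ=120.0°: (R−r)+L cos θ2 = 0.2045;  O2 = (-0.1023, 0.1771, -0.1813)
O3 = (0.2486·cos240.0°, 0.2486·sin240.0°, -0.1532) = (-0.1243, -0.2153, -0.1532)
eliminate P² terms by subtracting sphere 1 from 2 and 3
[-0.8430 0.3542 -0.3974]·P = -0.0275;  [-0.8870 -0.4305 -0.3413]·P = -0.0170
det = 0.6771;  x = 0.0264+-0.4312z,  y = -0.0149+0.0957z
sphere 1 gives Az²+Bz+C=0 with A=1.1951, B=0.2148, C=-0.1637;  B²−4AC=0.8287;  roots -0.4707, 0.2910;  negative root z = -0.4707
x = 0.2294, y = -0.0600

(0.2294, -0.0600, -0.4707)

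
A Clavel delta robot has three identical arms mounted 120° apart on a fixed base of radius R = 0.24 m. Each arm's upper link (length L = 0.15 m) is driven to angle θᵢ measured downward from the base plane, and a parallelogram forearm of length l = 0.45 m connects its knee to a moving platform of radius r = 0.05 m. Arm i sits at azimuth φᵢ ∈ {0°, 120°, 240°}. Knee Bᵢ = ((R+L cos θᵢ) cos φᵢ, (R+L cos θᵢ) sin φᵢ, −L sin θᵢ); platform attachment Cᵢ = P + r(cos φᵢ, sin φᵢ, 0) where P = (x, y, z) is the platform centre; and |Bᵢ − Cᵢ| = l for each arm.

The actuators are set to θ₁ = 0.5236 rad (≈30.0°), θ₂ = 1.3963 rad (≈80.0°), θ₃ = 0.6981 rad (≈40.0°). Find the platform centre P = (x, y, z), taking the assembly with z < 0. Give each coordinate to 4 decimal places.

φ1=0.0°: virtual centre (0.3199, 0.0000, -0.0750), radius l
O2 = (0.2160·cos120.0°, 0.2160·sin120.0°, -0.1477) = (-0.1080, 0.1871, -0.1477)
O3 = (0.3049·cos240.0°, 0.3049·sin240.0°, -0.0964) = (-0.1525, -0.2641, -0.0964)
|O₂|²−|O₁|² = -0.0395;  |O₃|²−|O₁|² = -0.0057
plane₁₂: -0.8558x+0.3742y+-0.1454z = -0.0395
det = 0.8055;  x = 0.0285+-0.1153z,  y = -0.0402+0.1251z
into |P−O₁|² = l²: 1.0289z² + 0.2071z + -0.1104 = 0;  Δ = 0.4971;  z = -0.4432 or 0.2420 → z<0 root = -0.4432
x = 0.0796, y = -0.0957

(0.0796, -0.0957, -0.4432)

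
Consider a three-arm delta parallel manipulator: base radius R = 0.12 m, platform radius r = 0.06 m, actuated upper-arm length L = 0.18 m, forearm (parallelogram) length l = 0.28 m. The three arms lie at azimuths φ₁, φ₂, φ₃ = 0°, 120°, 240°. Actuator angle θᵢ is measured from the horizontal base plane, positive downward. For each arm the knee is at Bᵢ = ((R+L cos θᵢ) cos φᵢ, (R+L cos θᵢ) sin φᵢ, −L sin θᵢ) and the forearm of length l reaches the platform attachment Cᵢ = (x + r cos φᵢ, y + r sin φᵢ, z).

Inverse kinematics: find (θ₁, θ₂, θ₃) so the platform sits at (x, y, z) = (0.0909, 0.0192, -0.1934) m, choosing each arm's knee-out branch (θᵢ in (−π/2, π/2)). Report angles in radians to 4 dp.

θ₁ = -0.2618, θ₂ = 0.5233, θ₃ = 0.6981

arm 1 (φ=0.0°): x'=0.0909, y'=0.0192
  A cos θ + B sin θ = C:  -0.0309·cos θ + -0.1934·sin θ = 0.0202
  γ=atan2(-0.1934,-0.0309)=-1.7292;  ψ=arccos(0.1032)=1.4675;  θ1=γ+ψ≈-0.2618
rotate P by −φ2: (-0.0288, -0.0883, -0.1934)
  A=0.0888, B=-0.1934, C=(l²−L²−A²−y'²−z²)/(2L)=-0.0197
  √(A²+B²)=0.2128;  θ2 = -1.1403+1.6635 ≈ 0.5233
rotate P by −φ3: (-0.0621, 0.0691, -0.1934)
  A=0.1221, B=-0.1934, C=(l²−L²−A²−y'²−z²)/(2L)=-0.0308
  θ3 = atan2(B,A) + arccos(C/0.2287) = 0.6981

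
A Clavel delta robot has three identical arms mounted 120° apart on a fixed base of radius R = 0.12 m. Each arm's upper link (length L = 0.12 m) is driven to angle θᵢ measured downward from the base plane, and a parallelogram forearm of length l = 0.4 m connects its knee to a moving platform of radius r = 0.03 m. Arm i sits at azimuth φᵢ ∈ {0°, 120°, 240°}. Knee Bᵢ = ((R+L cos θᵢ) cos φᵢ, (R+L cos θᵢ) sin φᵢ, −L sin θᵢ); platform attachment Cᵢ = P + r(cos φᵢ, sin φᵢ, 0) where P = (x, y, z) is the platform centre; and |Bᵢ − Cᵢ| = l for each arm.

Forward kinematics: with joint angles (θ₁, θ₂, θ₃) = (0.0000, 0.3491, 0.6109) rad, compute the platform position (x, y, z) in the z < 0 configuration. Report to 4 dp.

(0.0717, 0.0360, -0.3736)

arm 1 at φ=0.0°: e+L cos θ1 = 0.2100;  O1 = (0.2100, 0.0000, 0.0000)
arm 2 at φ=120.0°: e+L cos θ2 = 0.2028;  O2 = (-0.1014, 0.1756, -0.0410)
arm 3 at φ=240.0°: e+L cos θ3 = 0.1883;  O3 = (-0.0941, -0.1631, -0.0688)
subtract pairs → two planes through P
plane₁₂: -0.6228x+0.3512y+-0.0821z = -0.0013
det = 0.4167;  x = 0.0043+-0.1803z,  y = 0.0039+-0.0859z
quadratic in z: (1.0399)z²+(0.0735)z+(-0.1177)=0, √Δ=0.7035 → z ∈ {-0.3736, 0.3029}; z = -0.3736 (taking z<0)
x = 0.0717, y = 0.0360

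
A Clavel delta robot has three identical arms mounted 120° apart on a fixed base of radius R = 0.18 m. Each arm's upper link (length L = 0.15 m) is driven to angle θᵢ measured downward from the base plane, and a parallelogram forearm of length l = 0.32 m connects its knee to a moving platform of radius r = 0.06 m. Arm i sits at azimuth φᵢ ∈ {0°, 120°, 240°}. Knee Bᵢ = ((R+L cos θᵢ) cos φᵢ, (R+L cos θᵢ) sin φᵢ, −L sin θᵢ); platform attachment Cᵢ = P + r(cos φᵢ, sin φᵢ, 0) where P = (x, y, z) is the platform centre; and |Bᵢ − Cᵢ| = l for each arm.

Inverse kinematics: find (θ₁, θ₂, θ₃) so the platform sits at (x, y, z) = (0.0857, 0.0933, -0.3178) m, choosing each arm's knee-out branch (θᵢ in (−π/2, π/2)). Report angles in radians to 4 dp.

rotate P by −φ1: (0.0857, 0.0933, -0.3178)
  A=0.0343, B=-0.3178, C=(l²−L²−A²−y'²−z²)/(2L)=-0.1033
  θ1 = atan2(B,A) + arccos(C/0.3196) = 0.4365
φ2=120.0° → target in arm frame (0.0380, -0.1209)
  A=0.0820, B=-0.3178, C=(l²−L²−A²−y'²−z²)/(2L)=-0.1415
  √(A²+B²)=0.3282;  θ2 = -1.3181+2.0164 ≈ 0.6983
φ3=240.0° → target in arm frame (-0.1237, 0.0276)
  A=0.2437, B=-0.3178, C=(l²−L²−A²−y'²−z²)/(2L)=-0.2707
  θ3 = atan2(B,A) + arccos(C/0.4005) = 1.3965

θ₁ = 0.4365, θ₂ = 0.6983, θ₃ = 1.3965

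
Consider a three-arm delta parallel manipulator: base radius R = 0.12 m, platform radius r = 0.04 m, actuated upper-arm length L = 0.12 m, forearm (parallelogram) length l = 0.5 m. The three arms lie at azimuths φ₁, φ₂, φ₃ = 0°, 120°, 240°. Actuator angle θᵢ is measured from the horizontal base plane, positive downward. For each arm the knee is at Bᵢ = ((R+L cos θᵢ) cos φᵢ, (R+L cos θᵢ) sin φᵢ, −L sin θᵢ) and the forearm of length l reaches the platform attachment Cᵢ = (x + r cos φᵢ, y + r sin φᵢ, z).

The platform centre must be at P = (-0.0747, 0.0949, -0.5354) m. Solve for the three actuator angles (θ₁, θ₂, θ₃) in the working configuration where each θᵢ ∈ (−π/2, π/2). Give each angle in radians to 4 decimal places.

θ₁ = 0.9602, θ₂ = 0.3495, θ₃ = 0.8730

arm 1 (φ=0.0°): x'=-0.0747, y'=0.0949
  e−x'=0.1547;  (l²−L²−(e−x')²−y'²−z²)/2L = -0.3500
  θ1 = atan2(B,A) + arccos(C/0.5573) = 0.9602
φ2=120.0° → target in arm frame (0.1195, 0.0172)
  e−x'=-0.0395;  (l²−L²−(e−x')²−y'²−z²)/2L = -0.2205
  γ=atan2(-0.5354,-0.0395)=-1.6445;  ψ=arccos(-0.4107)=1.9940;  θ2=γ+ψ≈0.3495
arm 3 (φ=240.0°): x'=-0.0448, y'=-0.1121
  A cos θ + B sin θ = C:  0.1248·cos θ + -0.5354·sin θ = -0.3301
  γ=atan2(-0.5354,0.1248)=-1.3417;  ψ=arccos(-0.6004)=2.2147;  θ3=γ+ψ≈0.8730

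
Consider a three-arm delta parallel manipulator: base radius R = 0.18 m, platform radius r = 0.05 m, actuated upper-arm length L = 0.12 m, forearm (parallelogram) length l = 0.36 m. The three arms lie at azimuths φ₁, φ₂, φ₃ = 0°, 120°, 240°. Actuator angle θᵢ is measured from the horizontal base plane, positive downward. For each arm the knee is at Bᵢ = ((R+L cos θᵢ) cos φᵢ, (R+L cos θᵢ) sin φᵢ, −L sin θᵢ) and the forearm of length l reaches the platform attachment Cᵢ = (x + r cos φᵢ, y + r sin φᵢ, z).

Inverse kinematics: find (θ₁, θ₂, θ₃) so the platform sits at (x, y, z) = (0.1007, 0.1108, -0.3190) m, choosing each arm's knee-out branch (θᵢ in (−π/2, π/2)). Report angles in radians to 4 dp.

arm 1 (φ=0.0°): x'=0.1007, y'=0.1108
  A=0.0293, B=-0.3190, C=(l²−L²−A²−y'²−z²)/(2L)=0.0013
  γ=atan2(-0.3190,0.0293)=-1.4792;  ψ=arccos(0.0040)=1.5668;  θ1=γ+ψ≈0.0876
rotate P by −φ2: (0.0456, -0.1426, -0.3190)
  A=0.0844, B=-0.3190, C=(l²−L²−A²−y'²−z²)/(2L)=-0.0584
  θ2 = atan2(B,A) + arccos(C/0.3300) = 0.4366
arm 3 (φ=240.0°): x'=-0.1463, y'=0.0318
  A=0.2763, B=-0.3190, C=(l²−L²−A²−y'²−z²)/(2L)=-0.2663
  γ=atan2(-0.3190,0.2763)=-0.8570;  ψ=arccos(-0.6311)=2.2537;  θ3=γ+ψ≈1.3967

θ₁ = 0.0876, θ₂ = 0.4366, θ₃ = 1.3967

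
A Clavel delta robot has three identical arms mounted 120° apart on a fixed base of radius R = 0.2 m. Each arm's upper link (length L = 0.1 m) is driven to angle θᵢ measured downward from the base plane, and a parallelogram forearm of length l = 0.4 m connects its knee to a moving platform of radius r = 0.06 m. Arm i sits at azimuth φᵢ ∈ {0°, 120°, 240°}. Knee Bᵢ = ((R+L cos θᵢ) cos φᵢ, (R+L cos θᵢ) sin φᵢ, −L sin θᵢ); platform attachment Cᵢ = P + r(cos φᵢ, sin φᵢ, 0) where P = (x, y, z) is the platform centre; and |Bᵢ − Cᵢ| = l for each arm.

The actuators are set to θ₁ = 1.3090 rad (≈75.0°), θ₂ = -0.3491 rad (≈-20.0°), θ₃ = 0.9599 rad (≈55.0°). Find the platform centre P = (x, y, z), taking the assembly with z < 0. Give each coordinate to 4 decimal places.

(-0.1134, 0.1191, -0.3570)

φ1=0.0°: virtual centre (0.1659, 0.0000, -0.0966), radius l
arm 2 at φ=120.0°: (R−r)+L cos θ2 = 0.2340;  O2 = (-0.1170, 0.2026, 0.0342)
arm 3 at φ=240.0°: (R−r)+L cos θ3 = 0.1974;  O3 = (-0.0987, -0.1709, -0.0819)
subtract pairs → two planes through P
linear system: -0.5657x+0.4052y = 0.0191−0.2616z; -0.5291x+-0.3418y = 0.0088−0.0294z
det = 0.4078;  x = -0.0247+0.2484z,  y = 0.0125+-0.2987z
quadratic in z: (1.1509)z²+(0.0910)z+(-0.1142)=0, √Δ=0.7307 → z ∈ {-0.3570, 0.2779}; z = -0.3570 (taking z<0)
x = -0.1134, y = 0.1191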